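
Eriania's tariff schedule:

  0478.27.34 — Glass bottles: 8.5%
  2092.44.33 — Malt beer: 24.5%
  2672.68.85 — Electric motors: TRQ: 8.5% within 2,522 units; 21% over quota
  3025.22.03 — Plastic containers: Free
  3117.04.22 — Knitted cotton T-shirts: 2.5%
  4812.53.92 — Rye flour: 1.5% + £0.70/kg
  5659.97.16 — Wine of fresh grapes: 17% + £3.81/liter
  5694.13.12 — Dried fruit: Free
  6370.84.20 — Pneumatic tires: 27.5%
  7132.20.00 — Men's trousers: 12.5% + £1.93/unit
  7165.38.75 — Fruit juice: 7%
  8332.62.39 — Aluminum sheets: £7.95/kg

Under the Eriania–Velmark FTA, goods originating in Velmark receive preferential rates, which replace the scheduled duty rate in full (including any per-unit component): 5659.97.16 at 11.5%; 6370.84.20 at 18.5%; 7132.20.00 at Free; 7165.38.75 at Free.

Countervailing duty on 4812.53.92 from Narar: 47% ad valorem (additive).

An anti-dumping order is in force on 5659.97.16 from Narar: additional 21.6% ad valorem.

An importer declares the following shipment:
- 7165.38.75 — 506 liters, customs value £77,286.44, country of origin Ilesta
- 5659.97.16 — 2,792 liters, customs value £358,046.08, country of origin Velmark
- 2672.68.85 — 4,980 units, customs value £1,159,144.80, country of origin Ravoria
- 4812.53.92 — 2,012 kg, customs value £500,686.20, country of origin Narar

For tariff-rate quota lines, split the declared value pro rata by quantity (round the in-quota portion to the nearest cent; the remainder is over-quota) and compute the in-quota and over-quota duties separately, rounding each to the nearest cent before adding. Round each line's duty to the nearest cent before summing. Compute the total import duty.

Line 1 (7165.38.75, Ilesta, 506 liters, £77,286.44):
Base rate for 7165.38.75 is 7%.
7165.38.75 has an FTA preferential rate, but origin Ilesta is not Velmark; base rate stands.
Duty = £77,286.44 × 7% = £5,410.05.
Line 2 (5659.97.16, Velmark, 2,792 liters, £358,046.08):
Base rate for 5659.97.16 is 17% + £3.81/liter.
Origin Velmark qualifies under the Eriania–Velmark agreement and 5659.97.16 is covered: preferential rate 11.5% applies instead.
The additional-duty order on 5659.97.16 targets Narar, not Velmark; it does not apply.
Duty = £358,046.08 × 11.5% = £41,175.30.
Line 3 (2672.68.85, Ravoria, 4,980 units, £1,159,144.80):
Code 2672.68.85 is under a tariff-rate quota (threshold 2,522 units). In-quota: 2,522 units at 8.5%; over-quota: 2,458 units at 21%.
Pro-rata value split: in-quota = £1,159,144.80 × 2,522/4,980 = £587,020.72; over-quota = £1,159,144.80 − £587,020.72 = £572,124.08.
In-quota duty = £587,020.72 × 8.5% = £49,896.76. Over-quota duty = £572,124.08 × 21% = £120,146.06.
Line duty = £49,896.76 + £120,146.06 = £170,042.82.
Line 4 (4812.53.92, Narar, 2,012 kg, £500,686.20):
Base rate for 4812.53.92 is 1.5% + £0.70/kg.
Additional duty on 4812.53.92 from Narar: +47%. Applied ad valorem rate: 1.5% + 47% = 48.5%.
Duty = £500,686.20 × 48.5% + 2,012 × £0.70 = £244,241.21.
Total = £5,410.05 + £41,175.30 + £170,042.82 + £244,241.21 = £460,869.38.

£460,869.38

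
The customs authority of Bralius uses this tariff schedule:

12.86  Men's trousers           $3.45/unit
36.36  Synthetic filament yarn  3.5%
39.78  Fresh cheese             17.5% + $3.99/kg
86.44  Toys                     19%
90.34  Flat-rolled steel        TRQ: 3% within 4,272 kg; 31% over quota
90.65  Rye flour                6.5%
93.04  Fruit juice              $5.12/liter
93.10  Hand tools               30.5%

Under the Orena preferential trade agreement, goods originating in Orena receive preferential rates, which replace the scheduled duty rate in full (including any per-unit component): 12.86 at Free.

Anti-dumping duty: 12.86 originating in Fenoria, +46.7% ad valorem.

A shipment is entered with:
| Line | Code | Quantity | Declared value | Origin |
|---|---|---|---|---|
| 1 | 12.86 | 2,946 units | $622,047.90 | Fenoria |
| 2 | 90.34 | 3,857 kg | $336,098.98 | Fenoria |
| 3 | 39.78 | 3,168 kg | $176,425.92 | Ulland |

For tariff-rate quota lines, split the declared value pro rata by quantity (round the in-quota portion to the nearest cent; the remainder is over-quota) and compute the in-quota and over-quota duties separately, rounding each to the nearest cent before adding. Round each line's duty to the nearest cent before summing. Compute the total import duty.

Line 1 (12.86, Fenoria, 2,946 units, $622,047.90):
Base rate for 12.86 is $3.45/unit.
12.86 has an FTA preferential rate, but origin Fenoria is not Orena; base rate stands.
Additional duty on 12.86 from Fenoria: +46.7% ad valorem. Applied ad valorem rate = 46.7%.
Duty = $622,047.90 × 46.7% + 2,946 × $3.45 = $300,660.07.
Line 2 (90.34, Fenoria, 3,857 kg, $336,098.98):
Code 90.34 is under a tariff-rate quota (threshold 4,272 kg). Quantity 3,857 kg is within the quota, so the in-quota rate 3% applies to the full value.
Duty = $336,098.98 × 3% = $10,082.97.
Line 3 (39.78, Ulland, 3,168 kg, $176,425.92):
Base rate for 39.78 is 17.5% + $3.99/kg.
Duty = $176,425.92 × 17.5% + 3,168 × $3.99 = $43,514.86.
Total = $300,660.07 + $10,082.97 + $43,514.86 = $354,257.90.

$354,257.90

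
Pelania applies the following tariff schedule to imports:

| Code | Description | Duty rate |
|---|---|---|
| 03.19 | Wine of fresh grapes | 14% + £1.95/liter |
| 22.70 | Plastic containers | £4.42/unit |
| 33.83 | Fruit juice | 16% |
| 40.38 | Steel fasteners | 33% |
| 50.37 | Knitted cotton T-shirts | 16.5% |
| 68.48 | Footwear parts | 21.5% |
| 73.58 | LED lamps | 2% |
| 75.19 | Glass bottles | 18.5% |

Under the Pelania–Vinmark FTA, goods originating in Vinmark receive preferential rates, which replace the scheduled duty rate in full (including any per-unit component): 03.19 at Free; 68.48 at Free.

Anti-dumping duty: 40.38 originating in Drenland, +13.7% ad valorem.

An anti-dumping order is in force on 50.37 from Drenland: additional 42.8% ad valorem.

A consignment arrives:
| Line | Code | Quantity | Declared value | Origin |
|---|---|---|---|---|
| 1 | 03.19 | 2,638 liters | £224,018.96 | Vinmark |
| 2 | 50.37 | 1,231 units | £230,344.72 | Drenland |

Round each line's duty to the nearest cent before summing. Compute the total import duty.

£136,594.42

Line 1 (03.19, Vinmark, 2,638 liters, £224,018.96):
Base rate for 03.19 is 14% + £1.95/liter.
Origin Vinmark qualifies under the Pelania–Vinmark agreement and 03.19 is covered: preferential rate Free applies instead.
Duty = £224,018.96 × 0% = £0.00.
Line 2 (50.37, Drenland, 1,231 units, £230,344.72):
Base rate for 50.37 is 16.5%.
Additional duty on 50.37 from Drenland: +42.8%. Applied ad valorem rate: 16.5% + 42.8% = 59.3%.
Duty = £230,344.72 × 59.3% = £136,594.42.
Total = £0.00 + £136,594.42 = £136,594.42.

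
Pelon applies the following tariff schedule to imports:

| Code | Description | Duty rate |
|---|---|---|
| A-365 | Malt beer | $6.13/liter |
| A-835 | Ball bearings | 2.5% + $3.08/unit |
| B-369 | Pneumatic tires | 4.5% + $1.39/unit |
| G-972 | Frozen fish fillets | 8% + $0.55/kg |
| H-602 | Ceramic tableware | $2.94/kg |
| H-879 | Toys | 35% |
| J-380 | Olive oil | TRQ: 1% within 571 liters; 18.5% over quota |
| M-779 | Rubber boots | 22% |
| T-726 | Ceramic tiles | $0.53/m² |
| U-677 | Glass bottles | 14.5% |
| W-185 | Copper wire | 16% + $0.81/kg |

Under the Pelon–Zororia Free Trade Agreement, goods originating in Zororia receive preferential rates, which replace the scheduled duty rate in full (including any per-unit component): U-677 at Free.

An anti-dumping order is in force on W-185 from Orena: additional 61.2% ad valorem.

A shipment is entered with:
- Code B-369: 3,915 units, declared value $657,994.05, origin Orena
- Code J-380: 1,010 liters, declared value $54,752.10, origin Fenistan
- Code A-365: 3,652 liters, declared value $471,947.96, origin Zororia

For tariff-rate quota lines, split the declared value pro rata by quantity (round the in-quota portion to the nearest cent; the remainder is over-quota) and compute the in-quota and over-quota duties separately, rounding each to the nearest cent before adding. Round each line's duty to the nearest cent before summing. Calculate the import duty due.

Line 1 (B-369, Orena, 3,915 units, $657,994.05):
Base rate for B-369 is 4.5% + $1.39/unit.
Duty = $657,994.05 × 4.5% + 3,915 × $1.39 = $35,051.58.
Line 2 (J-380, Fenistan, 1,010 liters, $54,752.10):
Code J-380 is under a tariff-rate quota (threshold 571 liters). In-quota: 571 liters at 1%; over-quota: 439 liters at 18.5%.
Pro-rata value split: in-quota = $54,752.10 × 571/1,010 = $30,953.91; over-quota = $54,752.10 − $30,953.91 = $23,798.19.
In-quota duty = $30,953.91 × 1% = $309.54. Over-quota duty = $23,798.19 × 18.5% = $4,402.67.
Line duty = $309.54 + $4,402.67 = $4,712.21.
Line 3 (A-365, Zororia, 3,652 liters, $471,947.96):
Base rate for A-365 is $6.13/liter.
Origin Zororia is the FTA partner but A-365 is not on the preference list; base rate stands.
Duty = 3,652 × $6.13 = $22,386.76.
Total = $35,051.58 + $4,712.21 + $22,386.76 = $62,150.55.

$62,150.55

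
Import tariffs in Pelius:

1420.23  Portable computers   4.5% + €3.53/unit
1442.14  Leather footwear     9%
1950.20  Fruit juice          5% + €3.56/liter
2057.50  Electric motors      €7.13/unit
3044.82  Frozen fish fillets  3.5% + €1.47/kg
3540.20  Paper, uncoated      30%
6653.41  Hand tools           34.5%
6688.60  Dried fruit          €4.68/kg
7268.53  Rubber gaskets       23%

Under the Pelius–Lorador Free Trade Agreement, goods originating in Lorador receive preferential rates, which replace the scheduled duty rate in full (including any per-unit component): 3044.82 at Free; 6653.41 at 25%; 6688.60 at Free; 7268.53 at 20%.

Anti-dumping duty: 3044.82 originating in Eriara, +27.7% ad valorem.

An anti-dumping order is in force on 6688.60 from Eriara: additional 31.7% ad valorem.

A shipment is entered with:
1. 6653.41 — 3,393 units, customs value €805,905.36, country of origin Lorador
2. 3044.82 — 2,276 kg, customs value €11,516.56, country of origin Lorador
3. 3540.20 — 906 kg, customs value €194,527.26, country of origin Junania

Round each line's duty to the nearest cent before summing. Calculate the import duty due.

Line 1 (6653.41, Lorador, 3,393 units, €805,905.36):
Base rate for 6653.41 is 34.5%.
Origin Lorador qualifies under the Pelius–Lorador agreement and 6653.41 is covered: preferential rate 25% applies instead.
Duty = €805,905.36 × 25% = €201,476.34.
Line 2 (3044.82, Lorador, 2,276 kg, €11,516.56):
Base rate for 3044.82 is 3.5% + €1.47/kg.
Origin Lorador qualifies under the Pelius–Lorador agreement and 3044.82 is covered: preferential rate Free applies instead.
The additional-duty order on 3044.82 targets Eriara, not Lorador; it does not apply.
Duty = €11,516.56 × 0% = €0.00.
Line 3 (3540.20, Junania, 906 kg, €194,527.26):
Base rate for 3540.20 is 30%.
Duty = €194,527.26 × 30% = €58,358.18.
Total = €201,476.34 + €0.00 + €58,358.18 = €259,834.52.

€259,834.52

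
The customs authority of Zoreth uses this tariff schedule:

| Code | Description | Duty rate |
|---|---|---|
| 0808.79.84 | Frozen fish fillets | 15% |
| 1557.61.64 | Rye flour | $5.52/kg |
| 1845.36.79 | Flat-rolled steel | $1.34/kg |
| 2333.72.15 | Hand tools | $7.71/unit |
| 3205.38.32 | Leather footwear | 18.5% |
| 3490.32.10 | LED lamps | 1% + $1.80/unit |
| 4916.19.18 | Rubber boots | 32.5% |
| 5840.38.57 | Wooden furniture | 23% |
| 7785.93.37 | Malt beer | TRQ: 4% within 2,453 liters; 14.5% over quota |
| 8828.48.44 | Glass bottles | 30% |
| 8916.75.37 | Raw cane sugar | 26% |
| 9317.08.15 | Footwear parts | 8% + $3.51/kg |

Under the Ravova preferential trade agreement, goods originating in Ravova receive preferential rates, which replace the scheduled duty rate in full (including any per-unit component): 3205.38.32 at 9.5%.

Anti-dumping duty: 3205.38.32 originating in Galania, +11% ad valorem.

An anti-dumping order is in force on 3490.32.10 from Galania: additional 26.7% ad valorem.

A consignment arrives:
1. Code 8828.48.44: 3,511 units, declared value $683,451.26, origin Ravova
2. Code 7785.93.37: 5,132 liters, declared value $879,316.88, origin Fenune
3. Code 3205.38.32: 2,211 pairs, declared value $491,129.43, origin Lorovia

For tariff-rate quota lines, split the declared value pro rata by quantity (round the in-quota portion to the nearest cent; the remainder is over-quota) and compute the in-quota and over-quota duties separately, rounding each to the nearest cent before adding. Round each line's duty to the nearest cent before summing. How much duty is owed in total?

$379,264.08

Line 1 (8828.48.44, Ravova, 3,511 units, $683,451.26):
Base rate for 8828.48.44 is 30%.
Origin Ravova is the FTA partner but 8828.48.44 is not on the preference list; base rate stands.
Duty = $683,451.26 × 30% = $205,035.38.
Line 2 (7785.93.37, Fenune, 5,132 liters, $879,316.88):
Code 7785.93.37 is under a tariff-rate quota (threshold 2,453 liters). In-quota: 2,453 liters at 4%; over-quota: 2,679 liters at 14.5%.
Pro-rata value split: in-quota = $879,316.88 × 2,453/5,132 = $420,297.02; over-quota = $879,316.88 − $420,297.02 = $459,019.86.
In-quota duty = $420,297.02 × 4% = $16,811.88. Over-quota duty = $459,019.86 × 14.5% = $66,557.88.
Line duty = $16,811.88 + $66,557.88 = $83,369.76.
Line 3 (3205.38.32, Lorovia, 2,211 pairs, $491,129.43):
Base rate for 3205.38.32 is 18.5%.
3205.38.32 has an FTA preferential rate, but origin Lorovia is not Ravova; base rate stands.
The additional-duty order on 3205.38.32 targets Galania, not Lorovia; it does not apply.
Duty = $491,129.43 × 18.5% = $90,858.94.
Total = $205,035.38 + $83,369.76 + $90,858.94 = $379,264.08.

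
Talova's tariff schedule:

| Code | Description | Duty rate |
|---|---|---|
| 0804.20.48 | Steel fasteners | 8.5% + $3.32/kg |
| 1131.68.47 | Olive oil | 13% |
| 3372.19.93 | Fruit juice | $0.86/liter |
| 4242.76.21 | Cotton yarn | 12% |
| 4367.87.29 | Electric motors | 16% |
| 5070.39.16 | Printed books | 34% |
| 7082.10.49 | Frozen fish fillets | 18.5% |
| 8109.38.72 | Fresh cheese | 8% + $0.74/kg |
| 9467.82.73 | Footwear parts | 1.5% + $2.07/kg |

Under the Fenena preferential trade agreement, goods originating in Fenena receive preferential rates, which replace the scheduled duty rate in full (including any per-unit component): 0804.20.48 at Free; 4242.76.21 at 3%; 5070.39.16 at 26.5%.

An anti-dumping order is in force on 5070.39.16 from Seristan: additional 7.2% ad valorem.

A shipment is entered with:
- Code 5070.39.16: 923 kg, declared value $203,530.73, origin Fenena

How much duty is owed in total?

$53,935.64

Line 1 (5070.39.16, Fenena, 923 kg, $203,530.73):
Base rate for 5070.39.16 is 34%.
Origin Fenena qualifies under the Talova–Fenena agreement and 5070.39.16 is covered: preferential rate 26.5% applies instead.
The additional-duty order on 5070.39.16 targets Seristan, not Fenena; it does not apply.
Duty = $203,530.73 × 26.5% = $53,935.64.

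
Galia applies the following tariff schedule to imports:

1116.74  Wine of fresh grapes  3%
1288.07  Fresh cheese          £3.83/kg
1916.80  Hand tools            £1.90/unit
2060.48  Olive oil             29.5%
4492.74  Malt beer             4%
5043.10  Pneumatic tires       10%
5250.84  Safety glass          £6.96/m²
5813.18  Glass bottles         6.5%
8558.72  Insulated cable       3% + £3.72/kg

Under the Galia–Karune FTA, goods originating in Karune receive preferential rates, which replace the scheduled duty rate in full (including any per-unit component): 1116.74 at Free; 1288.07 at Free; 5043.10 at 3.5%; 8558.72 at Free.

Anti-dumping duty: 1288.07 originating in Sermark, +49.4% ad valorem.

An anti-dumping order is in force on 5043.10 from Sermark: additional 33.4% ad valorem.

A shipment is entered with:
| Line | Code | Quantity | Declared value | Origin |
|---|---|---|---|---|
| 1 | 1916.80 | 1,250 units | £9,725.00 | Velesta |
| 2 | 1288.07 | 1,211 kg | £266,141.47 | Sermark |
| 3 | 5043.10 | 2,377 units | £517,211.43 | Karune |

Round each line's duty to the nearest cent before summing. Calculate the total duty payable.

Line 1 (1916.80, Velesta, 1,250 units, £9,725.00):
Base rate for 1916.80 is £1.90/unit.
Duty = 1,250 × £1.90 = £2,375.00.
Line 2 (1288.07, Sermark, 1,211 kg, £266,141.47):
Base rate for 1288.07 is £3.83/kg.
1288.07 has an FTA preferential rate, but origin Sermark is not Karune; base rate stands.
Additional duty on 1288.07 from Sermark: +49.4% ad valorem. Applied ad valorem rate = 49.4%.
Duty = £266,141.47 × 49.4% + 1,211 × £3.83 = £136,112.02.
Line 3 (5043.10, Karune, 2,377 units, £517,211.43):
Base rate for 5043.10 is 10%.
Origin Karune qualifies under the Galia–Karune agreement and 5043.10 is covered: preferential rate 3.5% applies instead.
The additional-duty order on 5043.10 targets Sermark, not Karune; it does not apply.
Duty = £517,211.43 × 3.5% = £18,102.40.
Total = £2,375.00 + £136,112.02 + £18,102.40 = £156,589.42.

£156,589.42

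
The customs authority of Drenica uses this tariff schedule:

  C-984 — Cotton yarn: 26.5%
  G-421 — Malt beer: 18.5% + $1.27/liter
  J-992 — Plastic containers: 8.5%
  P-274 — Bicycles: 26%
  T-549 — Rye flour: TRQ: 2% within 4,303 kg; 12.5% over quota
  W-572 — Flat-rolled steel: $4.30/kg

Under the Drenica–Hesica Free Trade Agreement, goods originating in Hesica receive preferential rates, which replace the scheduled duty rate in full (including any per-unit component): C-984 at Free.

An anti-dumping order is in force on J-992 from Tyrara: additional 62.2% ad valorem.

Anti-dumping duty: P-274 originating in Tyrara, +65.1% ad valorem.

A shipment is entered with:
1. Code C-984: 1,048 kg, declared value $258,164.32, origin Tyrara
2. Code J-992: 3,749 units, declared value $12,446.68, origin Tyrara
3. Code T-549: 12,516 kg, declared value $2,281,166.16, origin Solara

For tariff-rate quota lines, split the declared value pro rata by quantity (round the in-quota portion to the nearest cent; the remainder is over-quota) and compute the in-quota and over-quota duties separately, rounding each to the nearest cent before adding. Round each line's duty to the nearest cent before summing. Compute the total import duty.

$280,011.31

Line 1 (C-984, Tyrara, 1,048 kg, $258,164.32):
Base rate for C-984 is 26.5%.
C-984 has an FTA preferential rate, but origin Tyrara is not Hesica; base rate stands.
Duty = $258,164.32 × 26.5% = $68,413.54.
Line 2 (J-992, Tyrara, 3,749 units, $12,446.68):
Base rate for J-992 is 8.5%.
Additional duty on J-992 from Tyrara: +62.2%. Applied ad valorem rate: 8.5% + 62.2% = 70.7%.
Duty = $12,446.68 × 70.7% = $8,799.80.
Line 3 (T-549, Solara, 12,516 kg, $2,281,166.16):
Code T-549 is under a tariff-rate quota (threshold 4,303 kg). In-quota: 4,303 kg at 2%; over-quota: 8,213 kg at 12.5%.
Pro-rata value split: in-quota = $2,281,166.16 × 4,303/12,516 = $784,264.78; over-quota = $2,281,166.16 − $784,264.78 = $1,496,901.38.
In-quota duty = $784,264.78 × 2% = $15,685.30. Over-quota duty = $1,496,901.38 × 12.5% = $187,112.67.
Line duty = $15,685.30 + $187,112.67 = $202,797.97.
Total = $68,413.54 + $8,799.80 + $202,797.97 = $280,011.31.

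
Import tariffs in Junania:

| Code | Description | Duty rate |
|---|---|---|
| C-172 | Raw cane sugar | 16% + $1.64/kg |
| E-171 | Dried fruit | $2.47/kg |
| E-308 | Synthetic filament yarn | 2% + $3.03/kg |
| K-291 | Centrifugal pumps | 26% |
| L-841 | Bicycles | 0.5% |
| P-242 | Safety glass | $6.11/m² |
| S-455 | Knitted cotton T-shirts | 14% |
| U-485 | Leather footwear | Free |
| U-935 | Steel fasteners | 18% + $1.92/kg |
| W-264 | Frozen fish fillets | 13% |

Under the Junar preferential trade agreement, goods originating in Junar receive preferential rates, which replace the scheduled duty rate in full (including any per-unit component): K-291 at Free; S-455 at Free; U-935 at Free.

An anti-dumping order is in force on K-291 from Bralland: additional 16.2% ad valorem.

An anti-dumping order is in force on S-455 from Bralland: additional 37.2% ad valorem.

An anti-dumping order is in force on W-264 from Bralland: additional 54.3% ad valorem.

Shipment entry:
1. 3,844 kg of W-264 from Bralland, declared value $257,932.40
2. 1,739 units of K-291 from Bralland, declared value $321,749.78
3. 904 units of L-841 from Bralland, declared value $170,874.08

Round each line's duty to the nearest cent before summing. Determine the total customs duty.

Line 1 (W-264, Bralland, 3,844 kg, $257,932.40):
Base rate for W-264 is 13%.
Additional duty on W-264 from Bralland: +54.3%. Applied ad valorem rate: 13% + 54.3% = 67.3%.
Duty = $257,932.40 × 67.3% = $173,588.51.
Line 2 (K-291, Bralland, 1,739 units, $321,749.78):
Base rate for K-291 is 26%.
K-291 has an FTA preferential rate, but origin Bralland is not Junar; base rate stands.
Additional duty on K-291 from Bralland: +16.2%. Applied ad valorem rate: 26% + 16.2% = 42.2%.
Duty = $321,749.78 × 42.2% = $135,778.41.
Line 3 (L-841, Bralland, 904 units, $170,874.08):
Base rate for L-841 is 0.5%.
Duty = $170,874.08 × 0.5% = $854.37.
Total = $173,588.51 + $135,778.41 + $854.37 = $310,221.29.

$310,221.29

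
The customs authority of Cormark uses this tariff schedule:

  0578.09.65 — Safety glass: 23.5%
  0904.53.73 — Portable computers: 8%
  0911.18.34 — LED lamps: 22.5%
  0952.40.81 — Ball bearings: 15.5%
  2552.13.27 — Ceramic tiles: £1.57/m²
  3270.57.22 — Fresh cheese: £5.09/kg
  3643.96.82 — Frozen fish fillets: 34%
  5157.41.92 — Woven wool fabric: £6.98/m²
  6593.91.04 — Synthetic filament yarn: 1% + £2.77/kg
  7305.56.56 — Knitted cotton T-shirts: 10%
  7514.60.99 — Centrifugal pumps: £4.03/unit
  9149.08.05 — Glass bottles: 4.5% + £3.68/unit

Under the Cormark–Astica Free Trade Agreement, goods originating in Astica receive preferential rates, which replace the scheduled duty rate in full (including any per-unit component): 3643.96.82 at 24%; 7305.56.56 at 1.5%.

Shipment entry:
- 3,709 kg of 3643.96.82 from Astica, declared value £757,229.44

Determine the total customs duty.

Line 1 (3643.96.82, Astica, 3,709 kg, £757,229.44):
Base rate for 3643.96.82 is 34%.
Origin Astica qualifies under the Cormark–Astica agreement and 3643.96.82 is covered: preferential rate 24% applies instead.
Duty = £757,229.44 × 24% = £181,735.07.

£181,735.07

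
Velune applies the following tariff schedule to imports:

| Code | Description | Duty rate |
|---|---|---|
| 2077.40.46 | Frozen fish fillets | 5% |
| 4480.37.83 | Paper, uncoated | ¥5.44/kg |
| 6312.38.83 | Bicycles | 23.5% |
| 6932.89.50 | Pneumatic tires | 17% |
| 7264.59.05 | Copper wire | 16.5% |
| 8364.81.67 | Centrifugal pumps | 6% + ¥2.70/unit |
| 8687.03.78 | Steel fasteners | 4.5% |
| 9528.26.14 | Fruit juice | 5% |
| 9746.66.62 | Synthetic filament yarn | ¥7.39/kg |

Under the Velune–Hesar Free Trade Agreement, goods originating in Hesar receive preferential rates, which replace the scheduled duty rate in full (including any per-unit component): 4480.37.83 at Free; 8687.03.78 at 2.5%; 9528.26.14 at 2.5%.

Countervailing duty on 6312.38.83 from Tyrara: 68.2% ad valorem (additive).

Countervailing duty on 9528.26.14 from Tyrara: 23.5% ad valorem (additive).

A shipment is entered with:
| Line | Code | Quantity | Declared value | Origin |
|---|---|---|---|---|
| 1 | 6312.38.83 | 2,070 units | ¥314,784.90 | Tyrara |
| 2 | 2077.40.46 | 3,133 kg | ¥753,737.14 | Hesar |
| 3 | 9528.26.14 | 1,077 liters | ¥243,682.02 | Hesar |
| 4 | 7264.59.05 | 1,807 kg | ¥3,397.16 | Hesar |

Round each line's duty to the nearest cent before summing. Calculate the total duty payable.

¥332,997.19

Line 1 (6312.38.83, Tyrara, 2,070 units, ¥314,784.90):
Base rate for 6312.38.83 is 23.5%.
Additional duty on 6312.38.83 from Tyrara: +68.2%. Applied ad valorem rate: 23.5% + 68.2% = 91.7%.
Duty = ¥314,784.90 × 91.7% = ¥288,657.75.
Line 2 (2077.40.46, Hesar, 3,133 kg, ¥753,737.14):
Base rate for 2077.40.46 is 5%.
Origin Hesar is the FTA partner but 2077.40.46 is not on the preference list; base rate stands.
Duty = ¥753,737.14 × 5% = ¥37,686.86.
Line 3 (9528.26.14, Hesar, 1,077 liters, ¥243,682.02):
Base rate for 9528.26.14 is 5%.
Origin Hesar qualifies under the Velune–Hesar agreement and 9528.26.14 is covered: preferential rate 2.5% applies instead.
The additional-duty order on 9528.26.14 targets Tyrara, not Hesar; it does not apply.
Duty = ¥243,682.02 × 2.5% = ¥6,092.05.
Line 4 (7264.59.05, Hesar, 1,807 kg, ¥3,397.16):
Base rate for 7264.59.05 is 16.5%.
Origin Hesar is the FTA partner but 7264.59.05 is not on the preference list; base rate stands.
Duty = ¥3,397.16 × 16.5% = ¥560.53.
Total = ¥288,657.75 + ¥37,686.86 + ¥6,092.05 + ¥560.53 = ¥332,997.19.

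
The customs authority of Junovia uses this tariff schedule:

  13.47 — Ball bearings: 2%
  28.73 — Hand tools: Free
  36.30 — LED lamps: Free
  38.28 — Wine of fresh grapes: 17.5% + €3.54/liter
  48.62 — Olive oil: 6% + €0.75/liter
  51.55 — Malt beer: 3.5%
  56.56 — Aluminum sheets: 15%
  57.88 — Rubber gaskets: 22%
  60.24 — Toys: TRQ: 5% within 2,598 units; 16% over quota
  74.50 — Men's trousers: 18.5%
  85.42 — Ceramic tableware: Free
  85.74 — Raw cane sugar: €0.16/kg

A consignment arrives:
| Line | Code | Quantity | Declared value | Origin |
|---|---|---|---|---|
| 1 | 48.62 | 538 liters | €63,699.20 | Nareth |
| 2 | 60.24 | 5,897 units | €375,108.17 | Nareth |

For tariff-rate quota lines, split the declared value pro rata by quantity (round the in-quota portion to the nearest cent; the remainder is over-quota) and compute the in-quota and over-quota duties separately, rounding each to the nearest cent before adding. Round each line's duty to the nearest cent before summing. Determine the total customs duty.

Line 1 (48.62, Nareth, 538 liters, €63,699.20):
Base rate for 48.62 is 6% + €0.75/liter.
Duty = €63,699.20 × 6% + 538 × €0.75 = €4,225.45.
Line 2 (60.24, Nareth, 5,897 units, €375,108.17):
Code 60.24 is under a tariff-rate quota (threshold 2,598 units). In-quota: 2,598 units at 5%; over-quota: 3,299 units at 16%.
Pro-rata value split: in-quota = €375,108.17 × 2,598/5,897 = €165,258.78; over-quota = €375,108.17 − €165,258.78 = €209,849.39.
In-quota duty = €165,258.78 × 5% = €8,262.94. Over-quota duty = €209,849.39 × 16% = €33,575.90.
Line duty = €8,262.94 + €33,575.90 = €41,838.84.
Total = €4,225.45 + €41,838.84 = €46,064.29.

€46,064.29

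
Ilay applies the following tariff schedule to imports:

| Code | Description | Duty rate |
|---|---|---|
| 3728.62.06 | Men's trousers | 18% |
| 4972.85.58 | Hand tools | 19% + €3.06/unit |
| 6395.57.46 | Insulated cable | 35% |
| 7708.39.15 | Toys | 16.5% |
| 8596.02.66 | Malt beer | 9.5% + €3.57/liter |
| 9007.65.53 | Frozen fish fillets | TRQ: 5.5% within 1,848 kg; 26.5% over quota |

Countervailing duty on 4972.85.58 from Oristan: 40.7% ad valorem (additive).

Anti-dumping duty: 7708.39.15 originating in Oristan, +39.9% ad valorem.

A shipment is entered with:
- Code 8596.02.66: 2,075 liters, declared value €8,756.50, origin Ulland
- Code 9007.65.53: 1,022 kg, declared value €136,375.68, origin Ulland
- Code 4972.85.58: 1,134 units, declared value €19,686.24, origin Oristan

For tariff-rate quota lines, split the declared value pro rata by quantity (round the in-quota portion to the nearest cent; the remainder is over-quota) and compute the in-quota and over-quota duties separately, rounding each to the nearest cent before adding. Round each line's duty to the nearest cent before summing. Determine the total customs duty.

Line 1 (8596.02.66, Ulland, 2,075 liters, €8,756.50):
Base rate for 8596.02.66 is 9.5% + €3.57/liter.
Duty = €8,756.50 × 9.5% + 2,075 × €3.57 = €8,239.62.
Line 2 (9007.65.53, Ulland, 1,022 kg, €136,375.68):
Code 9007.65.53 is under a tariff-rate quota (threshold 1,848 kg). Quantity 1,022 kg is within the quota, so the in-quota rate 5.5% applies to the full value.
Duty = €136,375.68 × 5.5% = €7,500.66.
Line 3 (4972.85.58, Oristan, 1,134 units, €19,686.24):
Base rate for 4972.85.58 is 19% + €3.06/unit.
Additional duty on 4972.85.58 from Oristan: +40.7%. Applied ad valorem rate: 19% + 40.7% = 59.7%.
Duty = €19,686.24 × 59.7% + 1,134 × €3.06 = €15,222.73.
Total = €8,239.62 + €7,500.66 + €15,222.73 = €30,963.01.

€30,963.01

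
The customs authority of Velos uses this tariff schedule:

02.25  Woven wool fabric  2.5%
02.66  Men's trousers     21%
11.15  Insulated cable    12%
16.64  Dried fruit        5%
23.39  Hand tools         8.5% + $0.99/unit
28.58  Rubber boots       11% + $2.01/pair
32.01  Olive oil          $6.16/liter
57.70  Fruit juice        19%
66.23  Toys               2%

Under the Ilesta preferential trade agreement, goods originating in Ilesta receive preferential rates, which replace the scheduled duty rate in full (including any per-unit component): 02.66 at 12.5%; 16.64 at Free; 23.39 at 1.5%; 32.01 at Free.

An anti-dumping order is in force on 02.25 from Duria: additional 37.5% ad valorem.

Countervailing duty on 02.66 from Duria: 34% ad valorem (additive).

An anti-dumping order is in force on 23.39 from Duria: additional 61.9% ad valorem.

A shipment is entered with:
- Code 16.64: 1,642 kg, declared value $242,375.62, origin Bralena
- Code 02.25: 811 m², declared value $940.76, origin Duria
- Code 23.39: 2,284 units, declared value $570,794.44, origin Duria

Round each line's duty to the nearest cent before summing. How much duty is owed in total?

Line 1 (16.64, Bralena, 1,642 kg, $242,375.62):
Base rate for 16.64 is 5%.
16.64 has an FTA preferential rate, but origin Bralena is not Ilesta; base rate stands.
Duty = $242,375.62 × 5% = $12,118.78.
Line 2 (02.25, Duria, 811 m², $940.76):
Base rate for 02.25 is 2.5%.
Additional duty on 02.25 from Duria: +37.5%. Applied ad valorem rate: 2.5% + 37.5% = 40%.
Duty = $940.76 × 40% = $376.30.
Line 3 (23.39, Duria, 2,284 units, $570,794.44):
Base rate for 23.39 is 8.5% + $0.99/unit.
23.39 has an FTA preferential rate, but origin Duria is not Ilesta; base rate stands.
Additional duty on 23.39 from Duria: +61.9%. Applied ad valorem rate: 8.5% + 61.9% = 70.4%.
Duty = $570,794.44 × 70.4% + 2,284 × $0.99 = $404,100.45.
Total = $12,118.78 + $376.30 + $404,100.45 = $416,595.53.

$416,595.53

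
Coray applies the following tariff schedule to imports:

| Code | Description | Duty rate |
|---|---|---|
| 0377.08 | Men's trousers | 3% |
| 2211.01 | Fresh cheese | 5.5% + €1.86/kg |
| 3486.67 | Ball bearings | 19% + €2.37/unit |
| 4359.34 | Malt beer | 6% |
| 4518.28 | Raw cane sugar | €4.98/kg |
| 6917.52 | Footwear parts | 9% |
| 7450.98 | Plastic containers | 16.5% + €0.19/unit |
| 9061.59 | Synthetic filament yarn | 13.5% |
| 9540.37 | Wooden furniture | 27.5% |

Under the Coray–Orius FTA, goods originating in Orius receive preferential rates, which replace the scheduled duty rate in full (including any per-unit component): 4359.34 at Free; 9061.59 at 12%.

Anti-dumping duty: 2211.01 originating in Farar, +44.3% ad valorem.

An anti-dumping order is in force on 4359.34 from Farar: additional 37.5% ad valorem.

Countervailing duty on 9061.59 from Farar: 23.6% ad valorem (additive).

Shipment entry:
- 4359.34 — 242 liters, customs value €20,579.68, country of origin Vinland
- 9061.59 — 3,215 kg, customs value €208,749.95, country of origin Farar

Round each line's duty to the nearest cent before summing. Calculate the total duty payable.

€78,681.01

Line 1 (4359.34, Vinland, 242 liters, €20,579.68):
Base rate for 4359.34 is 6%.
4359.34 has an FTA preferential rate, but origin Vinland is not Orius; base rate stands.
The additional-duty order on 4359.34 targets Farar, not Vinland; it does not apply.
Duty = €20,579.68 × 6% = €1,234.78.
Line 2 (9061.59, Farar, 3,215 kg, €208,749.95):
Base rate for 9061.59 is 13.5%.
9061.59 has an FTA preferential rate, but origin Farar is not Orius; base rate stands.
Additional duty on 9061.59 from Farar: +23.6%. Applied ad valorem rate: 13.5% + 23.6% = 37.1%.
Duty = €208,749.95 × 37.1% = €77,446.23.
Total = €1,234.78 + €77,446.23 = €78,681.01.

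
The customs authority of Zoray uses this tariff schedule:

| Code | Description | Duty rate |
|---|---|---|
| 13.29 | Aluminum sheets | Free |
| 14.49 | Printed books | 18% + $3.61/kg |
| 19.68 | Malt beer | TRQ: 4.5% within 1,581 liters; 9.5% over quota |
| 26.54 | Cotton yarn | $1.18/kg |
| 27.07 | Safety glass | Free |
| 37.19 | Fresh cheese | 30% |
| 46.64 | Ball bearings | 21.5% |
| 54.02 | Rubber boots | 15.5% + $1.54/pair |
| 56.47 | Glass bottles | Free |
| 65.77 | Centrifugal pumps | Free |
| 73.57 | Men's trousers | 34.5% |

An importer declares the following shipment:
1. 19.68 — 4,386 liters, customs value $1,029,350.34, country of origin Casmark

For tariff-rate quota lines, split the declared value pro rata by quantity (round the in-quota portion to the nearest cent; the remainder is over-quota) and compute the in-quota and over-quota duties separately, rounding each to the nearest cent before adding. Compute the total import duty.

$79,236.04

Line 1 (19.68, Casmark, 4,386 liters, $1,029,350.34):
Code 19.68 is under a tariff-rate quota (threshold 1,581 liters). In-quota: 1,581 liters at 4.5%; over-quota: 2,805 liters at 9.5%.
Pro-rata value split: in-quota = $1,029,350.34 × 1,581/4,386 = $371,044.89; over-quota = $1,029,350.34 − $371,044.89 = $658,305.45.
In-quota duty = $371,044.89 × 4.5% = $16,697.02. Over-quota duty = $658,305.45 × 9.5% = $62,539.02.
Line duty = $16,697.02 + $62,539.02 = $79,236.04.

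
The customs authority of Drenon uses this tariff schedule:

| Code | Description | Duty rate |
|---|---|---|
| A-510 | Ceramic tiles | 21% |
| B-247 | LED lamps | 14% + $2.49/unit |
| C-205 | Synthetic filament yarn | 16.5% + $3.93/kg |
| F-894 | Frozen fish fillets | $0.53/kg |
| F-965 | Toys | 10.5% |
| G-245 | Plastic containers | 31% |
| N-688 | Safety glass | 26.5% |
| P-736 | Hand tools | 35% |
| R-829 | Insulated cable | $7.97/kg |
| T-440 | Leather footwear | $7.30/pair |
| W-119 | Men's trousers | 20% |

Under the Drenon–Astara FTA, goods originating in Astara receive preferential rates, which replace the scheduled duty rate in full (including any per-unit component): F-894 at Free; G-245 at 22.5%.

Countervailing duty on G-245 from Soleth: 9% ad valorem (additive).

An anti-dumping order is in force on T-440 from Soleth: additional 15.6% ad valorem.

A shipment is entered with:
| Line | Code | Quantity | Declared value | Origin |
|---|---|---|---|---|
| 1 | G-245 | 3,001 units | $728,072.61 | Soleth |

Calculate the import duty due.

Line 1 (G-245, Soleth, 3,001 units, $728,072.61):
Base rate for G-245 is 31%.
G-245 has an FTA preferential rate, but origin Soleth is not Astara; base rate stands.
Additional duty on G-245 from Soleth: +9%. Applied ad valorem rate: 31% + 9% = 40%.
Duty = $728,072.61 × 40% = $291,229.04.

$291,229.04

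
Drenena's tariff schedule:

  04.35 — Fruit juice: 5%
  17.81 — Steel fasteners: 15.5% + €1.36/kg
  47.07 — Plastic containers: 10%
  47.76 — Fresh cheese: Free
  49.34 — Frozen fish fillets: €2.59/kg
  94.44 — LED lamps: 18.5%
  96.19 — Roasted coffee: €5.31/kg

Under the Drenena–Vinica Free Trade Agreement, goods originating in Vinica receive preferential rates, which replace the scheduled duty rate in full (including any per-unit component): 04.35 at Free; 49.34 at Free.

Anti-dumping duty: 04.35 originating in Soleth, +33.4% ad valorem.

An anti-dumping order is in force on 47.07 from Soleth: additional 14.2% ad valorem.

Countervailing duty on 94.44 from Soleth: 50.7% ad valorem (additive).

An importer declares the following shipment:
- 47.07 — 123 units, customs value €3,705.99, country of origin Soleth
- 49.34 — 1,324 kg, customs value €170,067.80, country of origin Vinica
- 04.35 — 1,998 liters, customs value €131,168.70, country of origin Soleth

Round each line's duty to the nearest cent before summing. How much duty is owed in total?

€51,265.63

Line 1 (47.07, Soleth, 123 units, €3,705.99):
Base rate for 47.07 is 10%.
Additional duty on 47.07 from Soleth: +14.2%. Applied ad valorem rate: 10% + 14.2% = 24.2%.
Duty = €3,705.99 × 24.2% = €896.85.
Line 2 (49.34, Vinica, 1,324 kg, €170,067.80):
Base rate for 49.34 is €2.59/kg.
Origin Vinica qualifies under the Drenena–Vinica agreement and 49.34 is covered: preferential rate Free applies instead.
Duty = €170,067.80 × 0% = €0.00.
Line 3 (04.35, Soleth, 1,998 liters, €131,168.70):
Base rate for 04.35 is 5%.
04.35 has an FTA preferential rate, but origin Soleth is not Vinica; base rate stands.
Additional duty on 04.35 from Soleth: +33.4%. Applied ad valorem rate: 5% + 33.4% = 38.4%.
Duty = €131,168.70 × 38.4% = €50,368.78.
Total = €896.85 + €0.00 + €50,368.78 = €51,265.63.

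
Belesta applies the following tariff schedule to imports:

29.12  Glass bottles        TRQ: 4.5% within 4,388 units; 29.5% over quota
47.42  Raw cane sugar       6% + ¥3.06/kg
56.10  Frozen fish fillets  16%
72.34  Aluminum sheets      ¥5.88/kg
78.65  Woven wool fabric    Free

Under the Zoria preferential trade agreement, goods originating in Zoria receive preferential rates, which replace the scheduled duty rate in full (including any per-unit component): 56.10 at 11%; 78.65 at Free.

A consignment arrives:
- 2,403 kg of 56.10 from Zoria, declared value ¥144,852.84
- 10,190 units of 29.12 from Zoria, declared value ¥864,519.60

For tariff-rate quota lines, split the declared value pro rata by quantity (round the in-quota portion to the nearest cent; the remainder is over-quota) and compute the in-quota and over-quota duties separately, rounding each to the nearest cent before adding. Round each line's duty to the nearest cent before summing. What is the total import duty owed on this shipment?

¥177,897.62

Line 1 (56.10, Zoria, 2,403 kg, ¥144,852.84):
Base rate for 56.10 is 16%.
Origin Zoria qualifies under the Belesta–Zoria agreement and 56.10 is covered: preferential rate 11% applies instead.
Duty = ¥144,852.84 × 11% = ¥15,933.81.
Line 2 (29.12, Zoria, 10,190 units, ¥864,519.60):
Code 29.12 is under a tariff-rate quota (threshold 4,388 units). In-quota: 4,388 units at 4.5%; over-quota: 5,802 units at 29.5%.
Pro-rata value split: in-quota = ¥864,519.60 × 4,388/10,190 = ¥372,277.92; over-quota = ¥864,519.60 − ¥372,277.92 = ¥492,241.68.
In-quota duty = ¥372,277.92 × 4.5% = ¥16,752.51. Over-quota duty = ¥492,241.68 × 29.5% = ¥145,211.30.
Line duty = ¥16,752.51 + ¥145,211.30 = ¥161,963.81.
Total = ¥15,933.81 + ¥161,963.81 = ¥177,897.62.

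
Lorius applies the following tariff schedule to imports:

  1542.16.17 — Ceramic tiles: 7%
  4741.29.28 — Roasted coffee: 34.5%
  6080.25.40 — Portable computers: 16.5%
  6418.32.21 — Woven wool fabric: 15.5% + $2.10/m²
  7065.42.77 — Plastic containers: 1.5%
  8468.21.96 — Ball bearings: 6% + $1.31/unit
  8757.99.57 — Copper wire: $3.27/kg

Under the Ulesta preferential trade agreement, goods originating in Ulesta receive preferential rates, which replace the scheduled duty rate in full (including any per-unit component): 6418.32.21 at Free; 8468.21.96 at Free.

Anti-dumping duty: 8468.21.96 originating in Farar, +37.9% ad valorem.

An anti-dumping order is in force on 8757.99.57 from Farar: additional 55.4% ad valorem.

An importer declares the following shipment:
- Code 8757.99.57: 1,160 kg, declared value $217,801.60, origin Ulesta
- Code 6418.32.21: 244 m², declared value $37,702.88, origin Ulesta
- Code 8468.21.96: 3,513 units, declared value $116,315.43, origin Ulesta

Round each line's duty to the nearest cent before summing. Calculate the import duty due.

Line 1 (8757.99.57, Ulesta, 1,160 kg, $217,801.60):
Base rate for 8757.99.57 is $3.27/kg.
Origin Ulesta is the FTA partner but 8757.99.57 is not on the preference list; base rate stands.
The additional-duty order on 8757.99.57 targets Farar, not Ulesta; it does not apply.
Duty = 1,160 × $3.27 = $3,793.20.
Line 2 (6418.32.21, Ulesta, 244 m², $37,702.88):
Base rate for 6418.32.21 is 15.5% + $2.10/m².
Origin Ulesta qualifies under the Lorius–Ulesta agreement and 6418.32.21 is covered: preferential rate Free applies instead.
Duty = $37,702.88 × 0% = $0.00.
Line 3 (8468.21.96, Ulesta, 3,513 units, $116,315.43):
Base rate for 8468.21.96 is 6% + $1.31/unit.
Origin Ulesta qualifies under the Lorius–Ulesta agreement and 8468.21.96 is covered: preferential rate Free applies instead.
The additional-duty order on 8468.21.96 targets Farar, not Ulesta; it does not apply.
Duty = $116,315.43 × 0% = $0.00.
Total = $3,793.20 + $0.00 + $0.00 = $3,793.20.

$3,793.20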